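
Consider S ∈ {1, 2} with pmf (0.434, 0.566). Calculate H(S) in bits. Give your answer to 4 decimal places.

H(S) = −Σ p·log₂ p.
  −(0.434)·log₂(0.434) = 0.52264
  −(0.566)·log₂(0.566) = 0.46476
Sum: 0.52264 + 0.46476 = 0.9874 bits.

0.9874 bits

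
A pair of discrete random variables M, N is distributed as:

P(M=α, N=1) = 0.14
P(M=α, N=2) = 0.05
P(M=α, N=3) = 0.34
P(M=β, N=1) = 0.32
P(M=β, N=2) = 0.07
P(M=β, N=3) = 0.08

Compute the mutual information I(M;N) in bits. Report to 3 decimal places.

Marginals: p(M) = (0.5300, 0.4700), p(N) = (0.4600, 0.1200, 0.4200).
I(M;N) = Σ p(x,y)·log₂[p(x,y)/(p(x)p(y))].
  (α,1): 0.14·log₂(0.5742) = -0.1120
  (α,2): 0.05·log₂(0.7862) = -0.0174
  (α,3): 0.34·log₂(1.5274) = 0.2078
  (β,1): 0.32·log₂(1.4801) = 0.1810
  (β,2): 0.07·log₂(1.2411) = 0.0218
  (β,3): 0.08·log₂(0.4053) = -0.1042
Sum = 0.177 bits.

0.177 bits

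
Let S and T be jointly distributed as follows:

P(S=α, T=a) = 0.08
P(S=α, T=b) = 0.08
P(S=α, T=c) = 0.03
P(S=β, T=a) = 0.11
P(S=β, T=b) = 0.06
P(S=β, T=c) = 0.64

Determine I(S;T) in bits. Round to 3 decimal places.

0.200 bits

Marginals: p(S) = (0.1900, 0.8100), p(T) = (0.1900, 0.1400, 0.6700).
I(S;T) = Σ p(x,y)·log₂[p(x,y)/(p(x)p(y))].
  (α,a): 0.08·log₂(2.2161) = 0.0918
  (α,b): 0.08·log₂(3.0075) = 0.1271
  (α,c): 0.03·log₂(0.2357) = -0.0626
  (β,a): 0.11·log₂(0.7147) = -0.0533
  (β,b): 0.06·log₂(0.5291) = -0.0551
  (β,c): 0.64·log₂(1.1793) = 0.1523
Sum = 0.200 bits.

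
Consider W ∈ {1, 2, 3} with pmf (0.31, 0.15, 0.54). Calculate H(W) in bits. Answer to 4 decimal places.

1.4144 bits

H(W) = −Σ p·log₂ p.
  −(0.31)·log₂(0.31) = 0.52379
  −(0.15)·log₂(0.15) = 0.41054
  −(0.54)·log₂(0.54) = 0.48004
Sum: 0.52379 + 0.41054 + 0.48004 = 1.4144 bits.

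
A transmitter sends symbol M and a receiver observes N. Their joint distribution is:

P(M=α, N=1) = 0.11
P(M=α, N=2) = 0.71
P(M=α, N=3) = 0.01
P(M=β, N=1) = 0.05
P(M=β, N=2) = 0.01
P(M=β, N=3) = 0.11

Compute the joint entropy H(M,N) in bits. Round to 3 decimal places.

H(M,N) = −Σ p(x,y)·log₂ p(x,y) over all 6 cells.
  cell (α,1): −0.11·log₂0.11 = 0.3503
  cell (α,2): −0.71·log₂0.71 = 0.3508
  cell (α,3): −0.01·log₂0.01 = 0.0664
  cell (β,1): −0.05·log₂0.05 = 0.2161
  cell (β,2): −0.01·log₂0.01 = 0.0664
  cell (β,3): −0.11·log₂0.11 = 0.3503
Sum = 1.400 bits.

1.400 bits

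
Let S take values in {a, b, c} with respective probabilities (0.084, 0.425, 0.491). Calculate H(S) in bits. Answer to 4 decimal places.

H(S) = −Σ p·log₂ p.
  −(0.084)·log₂(0.084) = 0.30017
  −(0.425)·log₂(0.425) = 0.52465
  −(0.491)·log₂(0.491) = 0.50387
Sum: 0.30017 + 0.52465 + 0.50387 = 1.3287 bits.

1.3287 bits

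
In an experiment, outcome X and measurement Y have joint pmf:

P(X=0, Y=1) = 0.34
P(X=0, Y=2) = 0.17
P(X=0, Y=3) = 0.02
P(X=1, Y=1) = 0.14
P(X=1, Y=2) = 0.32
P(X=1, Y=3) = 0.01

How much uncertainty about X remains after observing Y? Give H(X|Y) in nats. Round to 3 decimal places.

Chain rule: H(X|Y) = H(X,Y) − H(Y).
Marginals: p(X) = (0.5300, 0.4700), p(Y) = (0.4800, 0.4900, 0.0300).
H(X,Y) = 1.4322 nats; H(Y) = 0.8070 nats.
H(X|Y) = 1.4322 − 0.8070 = 0.625 nats.

0.625 nats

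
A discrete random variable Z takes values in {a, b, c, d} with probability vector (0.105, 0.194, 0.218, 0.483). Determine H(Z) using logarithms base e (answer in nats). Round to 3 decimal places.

H(Z) = −Σ p·ln p.
  −(0.105)·ln(0.105) = 0.2366
  −(0.194)·ln(0.194) = 0.3181
  −(0.218)·ln(0.218) = 0.3321
  −(0.483)·ln(0.483) = 0.3515
Sum: 0.2366 + 0.3181 + 0.3321 + 0.3515 = 1.238 nats.

1.238 nats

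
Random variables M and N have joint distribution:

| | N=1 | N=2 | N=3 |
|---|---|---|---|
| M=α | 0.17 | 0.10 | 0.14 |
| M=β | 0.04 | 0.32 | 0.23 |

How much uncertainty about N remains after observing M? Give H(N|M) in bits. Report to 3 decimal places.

1.387 bits

Marginals: p(M) = (0.4100, 0.5900), p(N) = (0.2100, 0.4200, 0.3700).
H(N|M) = Σ p(M) · H(N|M=·).
  M=α: p=0.4100, H(N|M=α) = 1.5525
  M=β: p=0.5900, H(N|M=β) = 1.2718
Weighted sum = 1.387 bits.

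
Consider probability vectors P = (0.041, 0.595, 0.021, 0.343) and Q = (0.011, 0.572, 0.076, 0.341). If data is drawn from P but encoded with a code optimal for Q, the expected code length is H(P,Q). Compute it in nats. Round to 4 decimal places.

0.9404 nats

H(P,Q) = −Σ p·ln q.
  −0.041·ln(0.011) = 0.18490
  −0.595·ln(0.572) = 0.33238
  −0.021·ln(0.076) = 0.05412
  −0.343·ln(0.341) = 0.36902
H(P,Q) = 0.9404 nats.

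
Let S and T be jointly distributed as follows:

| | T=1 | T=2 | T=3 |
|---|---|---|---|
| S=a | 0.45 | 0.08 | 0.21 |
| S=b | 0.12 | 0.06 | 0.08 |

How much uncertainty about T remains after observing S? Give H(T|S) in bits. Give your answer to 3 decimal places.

1.358 bits

Chain rule: H(T|S) = H(S,T) − H(S).
Marginals: p(S) = (0.7400, 0.2600), p(T) = (0.5700, 0.1400, 0.2900).
H(S,T) = 2.1848 bits; H(S) = 0.8267 bits.
H(T|S) = 2.1848 − 0.8267 = 1.358 bits.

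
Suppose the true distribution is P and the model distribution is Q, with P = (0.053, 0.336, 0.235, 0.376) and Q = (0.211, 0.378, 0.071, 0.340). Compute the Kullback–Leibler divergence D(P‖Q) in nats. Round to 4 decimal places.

0.2063 nats

D(P‖Q) = Σ p·ln(p/q).
  0.053·ln(0.053/0.211) = -0.07322
  0.336·ln(0.336/0.378) = -0.03958
  0.235·ln(0.235/0.071) = 0.28127
  0.376·ln(0.376/0.340) = 0.03784
D(P‖Q) = 0.2063 nats.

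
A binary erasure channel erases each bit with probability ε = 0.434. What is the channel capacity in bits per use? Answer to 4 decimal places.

Binary erasure channel: capacity C = 1 − ε.
C = 1 − 0.434 = 0.5660 bits per channel use.

0.5660 bits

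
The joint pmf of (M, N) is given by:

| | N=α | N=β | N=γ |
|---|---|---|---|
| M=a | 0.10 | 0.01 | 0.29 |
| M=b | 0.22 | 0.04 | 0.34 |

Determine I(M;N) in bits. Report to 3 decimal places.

Marginals: p(M) = (0.4000, 0.6000), p(N) = (0.3200, 0.0500, 0.6300).
I(M;N) = Σ p(x,y)·log₂[p(x,y)/(p(x)p(y))].
  (a,α): 0.10·log₂(0.7812) = -0.0356
  (a,β): 0.01·log₂(0.5000) = -0.0100
  (a,γ): 0.29·log₂(1.1508) = 0.0588
  (b,α): 0.22·log₂(1.1458) = 0.0432
  (b,β): 0.04·log₂(1.3333) = 0.0166
  (b,γ): 0.34·log₂(0.8995) = -0.0520
Sum = 0.021 bits.

0.021 bits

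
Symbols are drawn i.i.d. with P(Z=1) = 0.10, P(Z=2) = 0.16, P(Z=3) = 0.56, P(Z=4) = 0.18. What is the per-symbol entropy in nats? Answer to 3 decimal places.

H(Z) = −Σ p·ln p.
  −(0.10)·ln(0.10) = 0.2303
  −(0.16)·ln(0.16) = 0.2932
  −(0.56)·ln(0.56) = 0.3247
  −(0.18)·ln(0.18) = 0.3087
Sum: 0.2303 + 0.2932 + 0.3247 + 0.3087 = 1.157 nats.

1.157 nats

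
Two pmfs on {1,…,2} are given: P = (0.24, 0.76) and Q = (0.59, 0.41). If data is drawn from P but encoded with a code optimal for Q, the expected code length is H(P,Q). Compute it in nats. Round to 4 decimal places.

H(P,Q) = −Σ p·ln q.
  −0.24·ln(0.59) = 0.12663
  −0.76·ln(0.41) = 0.67761
H(P,Q) = 0.8042 nats.

0.8042 nats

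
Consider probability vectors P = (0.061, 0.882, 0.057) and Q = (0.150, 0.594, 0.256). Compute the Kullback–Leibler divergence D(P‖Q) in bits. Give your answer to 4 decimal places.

0.3003 bits

D(P‖Q) = Σ p·log₂(p/q).
  0.061·log₂(0.061/0.150) = -0.07918
  0.882·log₂(0.882/0.594) = 0.50302
  0.057·log₂(0.057/0.256) = -0.12353
D(P‖Q) = 0.3003 bits.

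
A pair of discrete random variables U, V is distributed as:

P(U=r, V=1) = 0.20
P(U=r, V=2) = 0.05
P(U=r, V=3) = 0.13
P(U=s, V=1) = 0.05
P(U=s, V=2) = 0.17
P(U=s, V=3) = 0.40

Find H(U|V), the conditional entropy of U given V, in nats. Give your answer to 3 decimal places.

Marginals: p(U) = (0.3800, 0.6200), p(V) = (0.2500, 0.2200, 0.5300).
H(U|V) = Σ p(V) · H(U|V=·).
  V=1: p=0.2500, H(U|V=1) = 0.5004
  V=2: p=0.2200, H(U|V=2) = 0.5360
  V=3: p=0.5300, H(U|V=3) = 0.5571
Weighted sum = 0.538 nats.

0.538 nats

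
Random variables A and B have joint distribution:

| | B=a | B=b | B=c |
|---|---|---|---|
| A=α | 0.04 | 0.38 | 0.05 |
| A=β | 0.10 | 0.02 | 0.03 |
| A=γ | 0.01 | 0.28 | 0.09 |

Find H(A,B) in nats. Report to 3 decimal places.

H(A,B) = −Σ p(x,y)·ln p(x,y) over all 9 cells.
  cell (α,a): −0.04·ln0.04 = 0.1288
  cell (α,b): −0.38·ln0.38 = 0.3677
  cell (α,c): −0.05·ln0.05 = 0.1498
  cell (β,a): −0.10·ln0.10 = 0.2303
  cell (β,b): −0.02·ln0.02 = 0.0782
  cell (β,c): −0.03·ln0.03 = 0.1052
  cell (γ,a): −0.01·ln0.01 = 0.0461
  cell (γ,b): −0.28·ln0.28 = 0.3564
  cell (γ,c): −0.09·ln0.09 = 0.2167
Sum = 1.679 nats.

1.679 nats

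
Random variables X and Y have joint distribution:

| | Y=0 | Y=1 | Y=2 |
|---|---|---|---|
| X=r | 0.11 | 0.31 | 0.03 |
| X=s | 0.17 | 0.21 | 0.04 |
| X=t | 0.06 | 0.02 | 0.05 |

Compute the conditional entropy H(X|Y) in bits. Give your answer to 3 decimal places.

Marginals: p(X) = (0.4500, 0.4200, 0.1300), p(Y) = (0.3400, 0.5400, 0.1200).
H(X|Y) = Σ p(Y) · H(X|Y=·).
  Y=0: p=0.3400, H(X|Y=0) = 1.4683
  Y=1: p=0.5400, H(X|Y=1) = 1.1657
  Y=2: p=0.1200, H(X|Y=2) = 1.5546
Weighted sum = 1.315 bits.

1.315 bits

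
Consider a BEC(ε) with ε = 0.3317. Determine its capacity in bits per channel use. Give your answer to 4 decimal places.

Binary erasure channel: capacity C = 1 − ε.
C = 1 − 0.3317 = 0.6683 bits per channel use.

0.6683 bits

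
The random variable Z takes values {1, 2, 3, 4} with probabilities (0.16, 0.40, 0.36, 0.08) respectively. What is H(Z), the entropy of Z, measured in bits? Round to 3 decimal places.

1.774 bits

H(Z) = −Σ p·log₂ p.
  −(0.16)·log₂(0.16) = 0.4230
  −(0.40)·log₂(0.40) = 0.5288
  −(0.36)·log₂(0.36) = 0.5306
  −(0.08)·log₂(0.08) = 0.2915
Sum: 0.4230 + 0.5288 + 0.5306 + 0.2915 = 1.774 bits.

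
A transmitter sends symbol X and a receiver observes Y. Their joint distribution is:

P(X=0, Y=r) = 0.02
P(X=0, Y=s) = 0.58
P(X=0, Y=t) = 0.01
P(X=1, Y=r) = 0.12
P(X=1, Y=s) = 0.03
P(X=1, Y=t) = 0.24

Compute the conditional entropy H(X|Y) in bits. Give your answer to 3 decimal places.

Marginals: p(X) = (0.6100, 0.3900), p(Y) = (0.1400, 0.6100, 0.2500).
H(X|Y) = Σ p(Y) · H(X|Y=·).
  Y=r: p=0.1400, H(X|Y=r) = 0.5917
  Y=s: p=0.6100, H(X|Y=s) = 0.2829
  Y=t: p=0.2500, H(X|Y=t) = 0.2423
Weighted sum = 0.316 bits.

0.316 bits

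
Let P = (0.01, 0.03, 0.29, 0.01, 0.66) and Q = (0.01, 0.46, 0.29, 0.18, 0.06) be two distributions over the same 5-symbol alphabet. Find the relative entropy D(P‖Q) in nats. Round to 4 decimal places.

1.4718 nats

D(P‖Q) = Σ p·ln(p/q).
  0.01·ln(0.01/0.01) = 0.00000
  0.03·ln(0.03/0.46) = -0.08190
  0.29·ln(0.29/0.29) = 0.00000
  0.01·ln(0.01/0.18) = -0.02890
  0.66·ln(0.66/0.06) = 1.58261
D(P‖Q) = 1.4718 nats.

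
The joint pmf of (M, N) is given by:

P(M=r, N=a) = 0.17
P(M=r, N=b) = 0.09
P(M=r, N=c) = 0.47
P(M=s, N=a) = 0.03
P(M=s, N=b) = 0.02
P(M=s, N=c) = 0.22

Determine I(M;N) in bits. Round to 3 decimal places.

Marginals: p(M) = (0.7300, 0.2700), p(N) = (0.2000, 0.1100, 0.6900).
I(M;N) = Σ p(x,y)·log₂[p(x,y)/(p(x)p(y))].
  (r,a): 0.17·log₂(1.1644) = 0.0373
  (r,b): 0.09·log₂(1.1208) = 0.0148
  (r,c): 0.47·log₂(0.9331) = -0.0470
  (s,a): 0.03·log₂(0.5556) = -0.0254
  (s,b): 0.02·log₂(0.6734) = -0.0114
  (s,c): 0.22·log₂(1.1809) = 0.0528
Sum = 0.021 bits.

0.021 bits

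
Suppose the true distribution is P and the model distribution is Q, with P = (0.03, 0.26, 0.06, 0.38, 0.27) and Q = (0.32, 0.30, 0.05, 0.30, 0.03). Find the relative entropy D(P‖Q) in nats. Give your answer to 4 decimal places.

D(P‖Q) = Σ p·ln(p/q).
  0.03·ln(0.03/0.32) = -0.07101
  0.26·ln(0.26/0.30) = -0.03721
  0.06·ln(0.06/0.05) = 0.01094
  0.38·ln(0.38/0.30) = 0.08983
  0.27·ln(0.27/0.03) = 0.59325
D(P‖Q) = 0.5858 nats.

0.5858 nats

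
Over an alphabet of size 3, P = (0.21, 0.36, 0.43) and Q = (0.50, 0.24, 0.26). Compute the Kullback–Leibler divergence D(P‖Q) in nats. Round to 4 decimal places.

D(P‖Q) = Σ p·ln(p/q).
  0.21·ln(0.21/0.50) = -0.18218
  0.36·ln(0.36/0.24) = 0.14597
  0.43·ln(0.43/0.26) = 0.21633
D(P‖Q) = 0.1801 nats.

0.1801 nats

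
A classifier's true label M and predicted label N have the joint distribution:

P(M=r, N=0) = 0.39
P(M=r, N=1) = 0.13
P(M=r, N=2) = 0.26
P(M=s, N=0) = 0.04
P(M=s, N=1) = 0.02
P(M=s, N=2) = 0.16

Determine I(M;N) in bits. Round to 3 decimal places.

Marginals: p(M) = (0.7800, 0.2200), p(N) = (0.4300, 0.1500, 0.4200).
I(M;N) = Σ p(x,y)·log₂[p(x,y)/(p(x)p(y))].
  (r,0): 0.39·log₂(1.1628) = 0.0849
  (r,1): 0.13·log₂(1.1111) = 0.0198
  (r,2): 0.26·log₂(0.7937) = -0.0867
  (s,0): 0.04·log₂(0.4228) = -0.0497
  (s,1): 0.02·log₂(0.6061) = -0.0144
  (s,2): 0.16·log₂(1.7316) = 0.1267
Sum = 0.081 bits.

0.081 bits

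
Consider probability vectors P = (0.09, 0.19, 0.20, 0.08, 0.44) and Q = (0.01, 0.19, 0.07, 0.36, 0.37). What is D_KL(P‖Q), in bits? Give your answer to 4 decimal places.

0.5246 bits

D(P‖Q) = Σ p·log₂(p/q).
  0.09·log₂(0.09/0.01) = 0.28529
  0.19·log₂(0.19/0.19) = 0.00000
  0.20·log₂(0.20/0.07) = 0.30291
  0.08·log₂(0.08/0.36) = -0.17359
  0.44·log₂(0.44/0.37) = 0.10999
D(P‖Q) = 0.5246 bits.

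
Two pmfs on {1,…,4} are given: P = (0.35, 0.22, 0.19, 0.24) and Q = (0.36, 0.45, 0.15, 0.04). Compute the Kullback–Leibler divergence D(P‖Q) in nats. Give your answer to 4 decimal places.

0.3076 nats

D(P‖Q) = Σ p·ln(p/q).
  0.35·ln(0.35/0.36) = -0.00986
  0.22·ln(0.22/0.45) = -0.15744
  0.19·ln(0.19/0.15) = 0.04491
  0.24·ln(0.24/0.04) = 0.43002
D(P‖Q) = 0.3076 nats.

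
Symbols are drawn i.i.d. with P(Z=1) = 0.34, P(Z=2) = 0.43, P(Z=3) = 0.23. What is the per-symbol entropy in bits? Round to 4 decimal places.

H(Z) = −Σ p·log₂ p.
  −(0.34)·log₂(0.34) = 0.52917
  −(0.43)·log₂(0.43) = 0.52356
  −(0.23)·log₂(0.23) = 0.48767
Sum: 0.52917 + 0.52356 + 0.48767 = 1.5404 bits.

1.5404 bits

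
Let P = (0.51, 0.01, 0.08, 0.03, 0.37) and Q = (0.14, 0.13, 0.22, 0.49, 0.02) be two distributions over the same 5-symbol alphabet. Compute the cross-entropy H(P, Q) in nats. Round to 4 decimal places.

H(P,Q) = −Σ p·ln q.
  −0.51·ln(0.14) = 1.00272
  −0.01·ln(0.13) = 0.02040
  −0.08·ln(0.22) = 0.12113
  −0.03·ln(0.49) = 0.02140
  −0.37·ln(0.02) = 1.44745
H(P,Q) = 2.6131 nats.

2.6131 nats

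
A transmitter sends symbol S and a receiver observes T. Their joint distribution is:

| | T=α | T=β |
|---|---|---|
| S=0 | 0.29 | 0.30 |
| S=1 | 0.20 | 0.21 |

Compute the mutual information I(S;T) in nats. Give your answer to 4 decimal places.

0.0000 nats

Marginals: p(S) = (0.5900, 0.4100), p(T) = (0.4900, 0.5100).
I(S;T) = Σ p(x,y)·ln[p(x,y)/(p(x)p(y))].
  (0,α): 0.29·ln(1.0031) = 0.00090
  (0,β): 0.30·ln(0.9970) = -0.00090
  (1,α): 0.20·ln(0.9955) = -0.00090
  (1,β): 0.21·ln(1.0043) = 0.00090
Sum = 0.0000 nats.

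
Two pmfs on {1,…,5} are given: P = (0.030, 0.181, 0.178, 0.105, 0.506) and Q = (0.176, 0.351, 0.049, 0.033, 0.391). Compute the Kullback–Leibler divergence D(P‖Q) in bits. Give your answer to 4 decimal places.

0.4453 bits

D(P‖Q) = Σ p·log₂(p/q).
  0.030·log₂(0.030/0.176) = -0.07658
  0.181·log₂(0.181/0.351) = -0.17294
  0.178·log₂(0.178/0.049) = 0.33126
  0.105·log₂(0.105/0.033) = 0.17533
  0.506·log₂(0.506/0.391) = 0.18822
D(P‖Q) = 0.4453 bits.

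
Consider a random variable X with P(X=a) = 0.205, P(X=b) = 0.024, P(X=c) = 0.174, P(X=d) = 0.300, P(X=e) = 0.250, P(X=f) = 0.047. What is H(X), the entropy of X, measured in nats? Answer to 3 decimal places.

1.570 nats

H(X) = −Σ p·ln p.
  −(0.205)·ln(0.205) = 0.3249
  −(0.024)·ln(0.024) = 0.0895
  −(0.174)·ln(0.174) = 0.3043
  −(0.300)·ln(0.300) = 0.3612
  −(0.250)·ln(0.250) = 0.3466
  −(0.047)·ln(0.047) = 0.1437
Sum: 0.3249 + 0.0895 + 0.3043 + 0.3612 + 0.3466 + 0.1437 = 1.570 nats.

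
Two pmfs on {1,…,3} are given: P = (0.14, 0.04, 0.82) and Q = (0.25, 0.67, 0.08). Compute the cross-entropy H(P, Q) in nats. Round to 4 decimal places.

2.2812 nats

H(P,Q) = −Σ p·ln q.
  −0.14·ln(0.25) = 0.19408
  −0.04·ln(0.67) = 0.01602
  −0.82·ln(0.08) = 2.07110
H(P,Q) = 2.2812 nats.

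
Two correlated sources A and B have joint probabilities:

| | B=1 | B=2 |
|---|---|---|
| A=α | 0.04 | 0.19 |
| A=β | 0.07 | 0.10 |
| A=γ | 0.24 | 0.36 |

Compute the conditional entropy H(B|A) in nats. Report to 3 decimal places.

Marginals: p(A) = (0.2300, 0.1700, 0.6000), p(B) = (0.3500, 0.6500).
H(B|A) = Σ p(A) · H(B|A=·).
  A=α: p=0.2300, H(B|A=α) = 0.4620
  A=β: p=0.1700, H(B|A=β) = 0.6775
  A=γ: p=0.6000, H(B|A=γ) = 0.6730
Weighted sum = 0.625 nats.

0.625 nats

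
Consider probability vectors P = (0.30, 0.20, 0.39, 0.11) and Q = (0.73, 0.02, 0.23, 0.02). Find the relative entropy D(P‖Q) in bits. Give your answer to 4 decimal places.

D(P‖Q) = Σ p·log₂(p/q).
  0.30·log₂(0.30/0.73) = -0.38488
  0.20·log₂(0.20/0.02) = 0.66439
  0.39·log₂(0.39/0.23) = 0.29712
  0.11·log₂(0.11/0.02) = 0.27054
D(P‖Q) = 0.8472 bits.

0.8472 bits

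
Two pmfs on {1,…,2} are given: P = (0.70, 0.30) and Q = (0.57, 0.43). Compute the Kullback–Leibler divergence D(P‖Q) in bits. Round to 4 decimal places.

D(P‖Q) = Σ p·log₂(p/q).
  0.70·log₂(0.70/0.57) = 0.20748
  0.30·log₂(0.30/0.43) = -0.15581
D(P‖Q) = 0.0517 bits.

0.0517 bits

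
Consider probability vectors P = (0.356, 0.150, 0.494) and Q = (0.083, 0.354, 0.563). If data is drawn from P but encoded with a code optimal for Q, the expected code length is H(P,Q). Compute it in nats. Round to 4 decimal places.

1.3256 nats

H(P,Q) = −Σ p·ln q.
  −0.356·ln(0.083) = 0.88605
  −0.150·ln(0.354) = 0.15577
  −0.494·ln(0.563) = 0.28379
H(P,Q) = 1.3256 nats.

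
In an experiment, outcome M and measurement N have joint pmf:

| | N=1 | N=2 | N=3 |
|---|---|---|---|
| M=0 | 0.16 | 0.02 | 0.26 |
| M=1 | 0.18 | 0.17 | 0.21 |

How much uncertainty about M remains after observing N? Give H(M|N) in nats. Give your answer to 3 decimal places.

0.622 nats

Marginals: p(M) = (0.4400, 0.5600), p(N) = (0.3400, 0.1900, 0.4700).
H(M|N) = Σ p(N) · H(M|N=·).
  N=1: p=0.3400, H(M|N=1) = 0.6914
  N=2: p=0.1900, H(M|N=2) = 0.3365
  N=3: p=0.4700, H(M|N=3) = 0.6875
Weighted sum = 0.622 nats.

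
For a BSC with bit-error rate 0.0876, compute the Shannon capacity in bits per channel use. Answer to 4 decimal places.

0.5716 bits

Binary symmetric channel: C = 1 − h₂(ε) where h₂ is the binary entropy function.
h₂(0.0876) = −0.0876·log₂0.0876 − 0.9124·log₂0.9124 = 0.4284.
C = 1 − 0.4284 = 0.5716 bits per channel use.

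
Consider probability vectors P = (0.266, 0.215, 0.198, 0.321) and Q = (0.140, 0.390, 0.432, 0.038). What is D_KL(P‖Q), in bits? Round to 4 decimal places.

D(P‖Q) = Σ p·log₂(p/q).
  0.266·log₂(0.266/0.140) = 0.24632
  0.215·log₂(0.215/0.390) = -0.18471
  0.198·log₂(0.198/0.432) = -0.22286
  0.321·log₂(0.321/0.038) = 0.98820
D(P‖Q) = 0.8269 bits.

0.8269 bits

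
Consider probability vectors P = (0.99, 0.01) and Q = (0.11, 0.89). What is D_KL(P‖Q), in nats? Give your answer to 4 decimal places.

2.1304 nats

D(P‖Q) = Σ p·ln(p/q).
  0.99·ln(0.99/0.11) = 2.17525
  0.01·ln(0.01/0.89) = -0.04489
D(P‖Q) = 2.1304 nats.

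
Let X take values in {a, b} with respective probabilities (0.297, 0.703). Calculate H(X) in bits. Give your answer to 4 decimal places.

0.8776 bits

H(X) = −Σ p·log₂ p.
  −(0.297)·log₂(0.297) = 0.52019
  −(0.703)·log₂(0.703) = 0.35741
Sum: 0.52019 + 0.35741 = 0.8776 bits.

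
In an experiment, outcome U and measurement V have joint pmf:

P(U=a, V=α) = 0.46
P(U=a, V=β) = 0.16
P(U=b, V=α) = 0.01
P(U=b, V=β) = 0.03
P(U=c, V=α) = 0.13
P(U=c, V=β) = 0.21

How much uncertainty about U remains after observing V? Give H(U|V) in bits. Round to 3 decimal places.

1.041 bits

Chain rule: H(U|V) = H(U,V) − H(V).
Marginals: p(U) = (0.6200, 0.0400, 0.3400), p(V) = (0.6000, 0.4000).
H(U,V) = 2.0120 bits; H(V) = 0.9710 bits.
H(U|V) = 2.0120 − 0.9710 = 1.041 bits.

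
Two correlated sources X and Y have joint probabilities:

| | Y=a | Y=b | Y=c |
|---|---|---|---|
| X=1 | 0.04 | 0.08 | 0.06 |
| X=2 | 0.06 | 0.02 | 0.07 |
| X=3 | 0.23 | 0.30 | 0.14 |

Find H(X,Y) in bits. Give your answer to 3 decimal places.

2.752 bits

H(X,Y) = −Σ p(x,y)·log₂ p(x,y) over all 9 cells.
  cell (1,a): −0.04·log₂0.04 = 0.1858
  cell (1,b): −0.08·log₂0.08 = 0.2915
  cell (1,c): −0.06·log₂0.06 = 0.2435
  cell (2,a): −0.06·log₂0.06 = 0.2435
  cell (2,b): −0.02·log₂0.02 = 0.1129
  cell (2,c): −0.07·log₂0.07 = 0.2686
  cell (3,a): −0.23·log₂0.23 = 0.4877
  cell (3,b): −0.30·log₂0.30 = 0.5211
  cell (3,c): −0.14·log₂0.14 = 0.3971
Sum = 2.752 bits.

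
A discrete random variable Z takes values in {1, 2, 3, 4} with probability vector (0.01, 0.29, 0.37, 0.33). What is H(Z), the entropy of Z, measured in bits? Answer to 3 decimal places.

H(Z) = −Σ p·log₂ p.
  −(0.01)·log₂(0.01) = 0.0664
  −(0.29)·log₂(0.29) = 0.5179
  −(0.37)·log₂(0.37) = 0.5307
  −(0.33)·log₂(0.33) = 0.5278
Sum: 0.0664 + 0.5179 + 0.5307 + 0.5278 = 1.643 bits.

1.643 bits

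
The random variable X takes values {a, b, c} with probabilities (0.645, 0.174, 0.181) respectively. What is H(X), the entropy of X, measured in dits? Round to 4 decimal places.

H(X) = −Σ p·log₁₀ p.
  −(0.645)·log₁₀(0.645) = 0.12283
  −(0.174)·log₁₀(0.174) = 0.13214
  −(0.181)·log₁₀(0.181) = 0.13436
Sum: 0.12283 + 0.13214 + 0.13436 = 0.3893 dits.

0.3893 dits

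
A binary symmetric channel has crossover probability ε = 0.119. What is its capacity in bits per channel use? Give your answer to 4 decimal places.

0.4735 bits

Binary symmetric channel: C = 1 − h₂(ε) where h₂ is the binary entropy function.
h₂(0.119) = −0.119·log₂0.119 − 0.881·log₂0.881 = 0.5265.
C = 1 − 0.5265 = 0.4735 bits per channel use.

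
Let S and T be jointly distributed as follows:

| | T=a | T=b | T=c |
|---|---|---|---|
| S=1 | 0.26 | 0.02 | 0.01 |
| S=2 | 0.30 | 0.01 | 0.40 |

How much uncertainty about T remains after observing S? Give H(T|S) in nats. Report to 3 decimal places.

0.646 nats

Marginals: p(S) = (0.2900, 0.7100), p(T) = (0.5600, 0.0300, 0.4100).
H(T|S) = Σ p(S) · H(T|S=·).
  S=1: p=0.2900, H(T|S=1) = 0.3984
  S=2: p=0.7100, H(T|S=2) = 0.7473
Weighted sum = 0.646 nats.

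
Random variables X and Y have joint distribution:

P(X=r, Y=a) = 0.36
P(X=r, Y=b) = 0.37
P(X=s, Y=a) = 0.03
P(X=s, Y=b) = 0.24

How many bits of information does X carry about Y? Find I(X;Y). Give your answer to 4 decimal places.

0.0990 bits

Marginals: p(X) = (0.7300, 0.2700), p(Y) = (0.3900, 0.6100).
I(X;Y) = Σ p(x,y)·log₂[p(x,y)/(p(x)p(y))].
  (r,a): 0.36·log₂(1.2645) = 0.12188
  (r,b): 0.37·log₂(0.8309) = -0.09888
  (s,a): 0.03·log₂(0.2849) = -0.05434
  (s,b): 0.24·log₂(1.4572) = 0.13037
Sum = 0.0990 bits.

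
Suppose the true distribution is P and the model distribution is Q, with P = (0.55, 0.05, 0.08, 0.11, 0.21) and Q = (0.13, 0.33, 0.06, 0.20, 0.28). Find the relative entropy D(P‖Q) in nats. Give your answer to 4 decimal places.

0.5958 nats

D(P‖Q) = Σ p·ln(p/q).
  0.55·ln(0.55/0.13) = 0.79331
  0.05·ln(0.05/0.33) = -0.09435
  0.08·ln(0.08/0.06) = 0.02301
  0.11·ln(0.11/0.20) = -0.06576
  0.21·ln(0.21/0.28) = -0.06041
D(P‖Q) = 0.5958 nats.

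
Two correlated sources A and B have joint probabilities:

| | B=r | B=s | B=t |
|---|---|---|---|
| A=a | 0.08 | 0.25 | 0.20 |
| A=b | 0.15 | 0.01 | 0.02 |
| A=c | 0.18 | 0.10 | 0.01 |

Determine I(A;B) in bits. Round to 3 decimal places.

0.305 bits

Marginals: p(A) = (0.5300, 0.1800, 0.2900), p(B) = (0.4100, 0.3600, 0.2300).
I(A;B) = H(A) + H(B) − H(A,B).
H(A) = 1.4487, H(B) = 1.5457, H(A,B) = 2.6897.
I(A;B) = 1.4487 + 1.5457 − 2.6897 = 0.305 bits.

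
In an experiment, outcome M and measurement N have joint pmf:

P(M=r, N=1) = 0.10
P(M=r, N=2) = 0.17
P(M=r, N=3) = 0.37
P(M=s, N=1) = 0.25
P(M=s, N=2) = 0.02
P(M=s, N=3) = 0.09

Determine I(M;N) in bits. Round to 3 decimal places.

Marginals: p(M) = (0.6400, 0.3600), p(N) = (0.3500, 0.1900, 0.4600).
I(M;N) = Σ p(x,y)·log₂[p(x,y)/(p(x)p(y))].
  (r,1): 0.10·log₂(0.4464) = -0.1163
  (r,2): 0.17·log₂(1.3980) = 0.0822
  (r,3): 0.37·log₂(1.2568) = 0.1220
  (s,1): 0.25·log₂(1.9841) = 0.2471
  (s,2): 0.02·log₂(0.2924) = -0.0355
  (s,3): 0.09·log₂(0.5435) = -0.0792
Sum = 0.220 bits.

0.220 bits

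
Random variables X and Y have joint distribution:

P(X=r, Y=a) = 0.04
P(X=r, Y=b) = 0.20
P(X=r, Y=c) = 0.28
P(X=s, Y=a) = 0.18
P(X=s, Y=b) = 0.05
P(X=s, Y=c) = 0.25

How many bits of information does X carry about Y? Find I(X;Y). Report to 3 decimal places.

Marginals: p(X) = (0.5200, 0.4800), p(Y) = (0.2200, 0.2500, 0.5300).
I(X;Y) = H(X) + H(Y) − H(X,Y).
H(X) = 0.9988, H(Y) = 1.4660, H(X,Y) = 2.3258.
I(X;Y) = 0.9988 + 1.4660 − 2.3258 = 0.139 bits.

0.139 bits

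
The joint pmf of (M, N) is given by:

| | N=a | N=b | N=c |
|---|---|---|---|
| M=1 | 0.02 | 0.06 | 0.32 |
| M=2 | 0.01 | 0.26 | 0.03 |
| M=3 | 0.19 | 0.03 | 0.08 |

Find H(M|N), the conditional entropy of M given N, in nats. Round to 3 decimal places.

Chain rule: H(M|N) = H(M,N) − H(N).
Marginals: p(M) = (0.4000, 0.3000, 0.3000), p(N) = (0.2200, 0.3500, 0.4300).
H(M,N) = 1.7359 nats; H(N) = 1.0635 nats.
H(M|N) = 1.7359 − 1.0635 = 0.672 nats.

0.672 nats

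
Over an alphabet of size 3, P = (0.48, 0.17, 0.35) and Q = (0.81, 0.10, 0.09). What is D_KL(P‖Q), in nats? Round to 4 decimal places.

0.3144 nats

D(P‖Q) = Σ p·ln(p/q).
  0.48·ln(0.48/0.81) = -0.25116
  0.17·ln(0.17/0.10) = 0.09021
  0.35·ln(0.35/0.09) = 0.47534
D(P‖Q) = 0.3144 nats.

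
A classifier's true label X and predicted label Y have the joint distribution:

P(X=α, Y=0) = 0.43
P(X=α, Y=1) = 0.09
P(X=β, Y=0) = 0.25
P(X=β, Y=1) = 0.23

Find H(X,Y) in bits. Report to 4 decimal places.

1.8239 bits

H(X,Y) = −Σ p(x,y)·log₂ p(x,y) over all 4 cells.
  cell (α,0): −0.43·log₂0.43 = 0.52356
  cell (α,1): −0.09·log₂0.09 = 0.31265
  cell (β,0): −0.25·log₂0.25 = 0.50000
  cell (β,1): −0.23·log₂0.23 = 0.48767
Sum = 1.8239 bits.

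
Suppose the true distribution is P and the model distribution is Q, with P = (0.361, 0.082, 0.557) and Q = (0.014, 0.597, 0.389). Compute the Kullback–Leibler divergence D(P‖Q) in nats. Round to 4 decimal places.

1.2104 nats

D(P‖Q) = Σ p·ln(p/q).
  0.361·ln(0.361/0.014) = 1.17319
  0.082·ln(0.082/0.597) = -0.16279
  0.557·ln(0.557/0.389) = 0.19996
D(P‖Q) = 1.2104 nats.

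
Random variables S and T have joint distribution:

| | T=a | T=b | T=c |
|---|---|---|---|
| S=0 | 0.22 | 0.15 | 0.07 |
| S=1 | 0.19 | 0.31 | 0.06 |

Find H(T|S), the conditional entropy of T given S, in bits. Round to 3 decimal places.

Chain rule: H(T|S) = H(S,T) − H(S).
Marginals: p(S) = (0.4400, 0.5600), p(T) = (0.4100, 0.4600, 0.1300).
H(S,T) = 2.3822 bits; H(S) = 0.9896 bits.
H(T|S) = 2.3822 − 0.9896 = 1.393 bits.

1.393 bits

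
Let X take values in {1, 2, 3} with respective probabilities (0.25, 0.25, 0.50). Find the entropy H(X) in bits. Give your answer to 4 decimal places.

1.5000 bits

H(X) = −Σ p·log₂ p.
  −(0.25)·log₂(0.25) = 0.50000
  −(0.25)·log₂(0.25) = 0.50000
  −(0.50)·log₂(0.50) = 0.50000
Sum: 0.50000 + 0.50000 + 0.50000 = 1.5000 bits.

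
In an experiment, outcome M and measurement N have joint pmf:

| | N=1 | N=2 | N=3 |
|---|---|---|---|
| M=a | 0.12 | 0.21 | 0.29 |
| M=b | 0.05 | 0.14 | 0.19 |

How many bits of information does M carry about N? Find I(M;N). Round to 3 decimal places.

Marginals: p(M) = (0.6200, 0.3800), p(N) = (0.1700, 0.3500, 0.4800).
I(M;N) = H(M) + H(N) − H(M,N).
H(M) = 0.9580, H(N) = 1.4730, H(M,N) = 2.4262.
I(M;N) = 0.9580 + 1.4730 − 2.4262 = 0.005 bits.

0.005 bits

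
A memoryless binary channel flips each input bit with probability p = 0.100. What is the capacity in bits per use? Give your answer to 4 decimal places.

0.5310 bits

Binary symmetric channel: C = 1 − h₂(ε) where h₂ is the binary entropy function.
h₂(0.100) = −0.100·log₂0.100 − 0.900·log₂0.900 = 0.4690.
C = 1 − 0.4690 = 0.5310 bits per channel use.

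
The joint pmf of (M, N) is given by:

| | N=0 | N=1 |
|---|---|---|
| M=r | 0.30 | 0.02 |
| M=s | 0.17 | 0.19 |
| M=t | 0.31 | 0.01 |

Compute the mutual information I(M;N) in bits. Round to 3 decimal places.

Marginals: p(M) = (0.3200, 0.3600, 0.3200), p(N) = (0.7800, 0.2200).
I(M;N) = H(M) + H(N) − H(M,N).
H(M) = 1.5827, H(N) = 0.7602, H(M,N) = 2.1140.
I(M;N) = 1.5827 + 0.7602 − 2.1140 = 0.229 bits.

0.229 bits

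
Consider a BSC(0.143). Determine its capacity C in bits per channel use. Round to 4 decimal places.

Binary symmetric channel: C = 1 − h₂(ε) where h₂ is the binary entropy function.
h₂(0.143) = −0.143·log₂0.143 − 0.857·log₂0.857 = 0.5920.
C = 1 − 0.5920 = 0.4080 bits per channel use.

0.4080 bits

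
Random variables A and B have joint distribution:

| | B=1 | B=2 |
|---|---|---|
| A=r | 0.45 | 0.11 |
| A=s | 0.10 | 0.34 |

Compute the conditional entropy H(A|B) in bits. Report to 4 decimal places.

Chain rule: H(A|B) = H(A,B) − H(B).
Marginals: p(A) = (0.5600, 0.4400), p(B) = (0.5500, 0.4500).
H(A,B) = 1.7301 bits; H(B) = 0.9928 bits.
H(A|B) = 1.7301 − 0.9928 = 0.7373 bits.

0.7373 bits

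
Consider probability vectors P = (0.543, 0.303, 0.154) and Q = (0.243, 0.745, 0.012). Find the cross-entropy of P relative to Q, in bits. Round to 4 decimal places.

H(P,Q) = −Σ p·log₂ q.
  −0.543·log₂(0.243) = 1.10825
  −0.303·log₂(0.745) = 0.12868
  −0.154·log₂(0.012) = 0.98265
H(P,Q) = 2.2196 bits.

2.2196 bits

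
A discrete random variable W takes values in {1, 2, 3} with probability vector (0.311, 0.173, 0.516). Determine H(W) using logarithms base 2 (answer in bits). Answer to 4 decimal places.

1.4545 bits

H(W) = −Σ p·log₂ p.
  −(0.311)·log₂(0.311) = 0.52404
  −(0.173)·log₂(0.173) = 0.43789
  −(0.516)·log₂(0.516) = 0.49255
Sum: 0.52404 + 0.43789 + 0.49255 = 1.4545 bits.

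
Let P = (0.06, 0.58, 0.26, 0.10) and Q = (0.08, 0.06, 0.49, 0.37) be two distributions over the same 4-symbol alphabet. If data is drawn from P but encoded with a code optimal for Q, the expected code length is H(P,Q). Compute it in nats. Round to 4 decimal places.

H(P,Q) = −Σ p·ln q.
  −0.06·ln(0.08) = 0.15154
  −0.58·ln(0.06) = 1.63178
  −0.26·ln(0.49) = 0.18547
  −0.10·ln(0.37) = 0.09943
H(P,Q) = 2.0682 nats.

2.0682 nats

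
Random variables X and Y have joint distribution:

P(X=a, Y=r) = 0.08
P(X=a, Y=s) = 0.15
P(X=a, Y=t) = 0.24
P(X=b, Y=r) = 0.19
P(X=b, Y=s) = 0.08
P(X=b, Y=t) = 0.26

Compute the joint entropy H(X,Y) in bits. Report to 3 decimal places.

H(X,Y) = −Σ p(x,y)·log₂ p(x,y) over all 6 cells.
  cell (a,r): −0.08·log₂0.08 = 0.2915
  cell (a,s): −0.15·log₂0.15 = 0.4105
  cell (a,t): −0.24·log₂0.24 = 0.4941
  cell (b,r): −0.19·log₂0.19 = 0.4552
  cell (b,s): −0.08·log₂0.08 = 0.2915
  cell (b,t): −0.26·log₂0.26 = 0.5053
Sum = 2.448 bits.

2.448 bits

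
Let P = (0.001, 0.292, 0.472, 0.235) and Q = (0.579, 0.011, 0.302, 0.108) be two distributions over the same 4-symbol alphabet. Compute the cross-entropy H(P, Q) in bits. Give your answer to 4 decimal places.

3.4705 bits

H(P,Q) = −Σ p·log₂ q.
  −0.001·log₂(0.579) = 0.00079
  −0.292·log₂(0.011) = 1.89985
  −0.472·log₂(0.302) = 0.81532
  −0.235·log₂(0.108) = 0.75456
H(P,Q) = 3.4705 bits.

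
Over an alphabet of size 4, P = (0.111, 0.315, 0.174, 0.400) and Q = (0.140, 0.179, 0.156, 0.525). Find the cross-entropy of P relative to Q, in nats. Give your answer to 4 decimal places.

H(P,Q) = −Σ p·ln q.
  −0.111·ln(0.140) = 0.21824
  −0.315·ln(0.179) = 0.54192
  −0.174·ln(0.156) = 0.32327
  −0.400·ln(0.525) = 0.25774
H(P,Q) = 1.3412 nats.

1.3412 nats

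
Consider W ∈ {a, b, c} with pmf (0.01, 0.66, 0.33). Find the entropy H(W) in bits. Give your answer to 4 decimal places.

0.9899 bits

H(W) = −Σ p·log₂ p.
  −(0.01)·log₂(0.01) = 0.06644
  −(0.66)·log₂(0.66) = 0.39564
  −(0.33)·log₂(0.33) = 0.52782
Sum: 0.06644 + 0.39564 + 0.52782 = 0.9899 bits.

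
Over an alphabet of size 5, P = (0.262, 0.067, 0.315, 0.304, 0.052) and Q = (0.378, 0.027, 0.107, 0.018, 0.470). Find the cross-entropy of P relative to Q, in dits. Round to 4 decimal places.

1.0690 dits

H(P,Q) = −Σ p·log₁₀ q.
  −0.262·log₁₀(0.378) = 0.11070
  −0.067·log₁₀(0.027) = 0.10510
  −0.315·log₁₀(0.107) = 0.30574
  −0.304·log₁₀(0.018) = 0.53040
  −0.052·log₁₀(0.470) = 0.01705
H(P,Q) = 1.0690 dits.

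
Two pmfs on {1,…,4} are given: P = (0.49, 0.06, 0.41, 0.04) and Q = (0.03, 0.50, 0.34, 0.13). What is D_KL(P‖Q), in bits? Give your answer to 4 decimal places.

D(P‖Q) = Σ p·log₂(p/q).
  0.49·log₂(0.49/0.03) = 1.97458
  0.06·log₂(0.06/0.50) = -0.18353
  0.41·log₂(0.41/0.34) = 0.11074
  0.04·log₂(0.04/0.13) = -0.06802
D(P‖Q) = 1.8338 bits.

1.8338 bits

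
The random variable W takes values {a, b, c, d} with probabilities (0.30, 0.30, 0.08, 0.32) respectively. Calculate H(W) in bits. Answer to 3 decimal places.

H(W) = −Σ p·log₂ p.
  −(0.30)·log₂(0.30) = 0.5211
  −(0.30)·log₂(0.30) = 0.5211
  −(0.08)·log₂(0.08) = 0.2915
  −(0.32)·log₂(0.32) = 0.5260
Sum: 0.5211 + 0.5211 + 0.2915 + 0.5260 = 1.860 bits.

1.860 bits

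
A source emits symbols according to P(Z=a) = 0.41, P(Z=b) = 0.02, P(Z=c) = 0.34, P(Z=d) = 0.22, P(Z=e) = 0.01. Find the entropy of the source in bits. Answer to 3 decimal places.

1.716 bits

H(Z) = −Σ p·log₂ p.
  −(0.41)·log₂(0.41) = 0.5274
  −(0.02)·log₂(0.02) = 0.1129
  −(0.34)·log₂(0.34) = 0.5292
  −(0.22)·log₂(0.22) = 0.4806
  −(0.01)·log₂(0.01) = 0.0664
Sum: 0.5274 + 0.1129 + 0.5292 + 0.4806 + 0.0664 = 1.716 bits.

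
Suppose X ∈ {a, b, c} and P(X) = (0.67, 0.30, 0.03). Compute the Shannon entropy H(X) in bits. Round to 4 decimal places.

1.0600 bits

H(X) = −Σ p·log₂ p.
  −(0.67)·log₂(0.67) = 0.38710
  −(0.30)·log₂(0.30) = 0.52109
  −(0.03)·log₂(0.03) = 0.15177
Sum: 0.38710 + 0.52109 + 0.15177 = 1.0600 bits.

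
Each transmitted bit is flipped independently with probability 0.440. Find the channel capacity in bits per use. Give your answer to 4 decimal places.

0.0104 bits

Binary symmetric channel: C = 1 − h₂(ε) where h₂ is the binary entropy function.
h₂(0.440) = −0.440·log₂0.440 − 0.560·log₂0.560 = 0.9896.
C = 1 − 0.9896 = 0.0104 bits per channel use.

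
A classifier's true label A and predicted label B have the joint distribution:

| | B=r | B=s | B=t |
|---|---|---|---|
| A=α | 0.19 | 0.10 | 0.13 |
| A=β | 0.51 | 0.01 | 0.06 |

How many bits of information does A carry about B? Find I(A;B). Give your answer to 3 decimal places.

Marginals: p(A) = (0.4200, 0.5800), p(B) = (0.7000, 0.1100, 0.1900).
I(A;B) = Σ p(x,y)·log₂[p(x,y)/(p(x)p(y))].
  (α,r): 0.19·log₂(0.6463) = -0.1197
  (α,s): 0.10·log₂(2.1645) = 0.1114
  (α,t): 0.13·log₂(1.6291) = 0.0915
  (β,r): 0.51·log₂(1.2562) = 0.1678
  (β,s): 0.01·log₂(0.1567) = -0.0267
  (β,t): 0.06·log₂(0.5445) = -0.0526
Sum = 0.172 bits.

0.172 bits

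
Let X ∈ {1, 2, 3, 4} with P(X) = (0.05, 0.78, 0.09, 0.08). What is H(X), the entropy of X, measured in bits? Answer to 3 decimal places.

H(X) = −Σ p·log₂ p.
  −(0.05)·log₂(0.05) = 0.2161
  −(0.78)·log₂(0.78) = 0.2796
  −(0.09)·log₂(0.09) = 0.3127
  −(0.08)·log₂(0.08) = 0.2915
Sum: 0.2161 + 0.2796 + 0.3127 + 0.2915 = 1.100 bits.

1.100 bits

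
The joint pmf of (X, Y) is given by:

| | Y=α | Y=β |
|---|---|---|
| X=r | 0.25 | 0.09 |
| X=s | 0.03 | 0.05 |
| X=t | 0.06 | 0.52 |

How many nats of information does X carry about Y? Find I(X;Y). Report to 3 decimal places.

0.199 nats

Marginals: p(X) = (0.3400, 0.0800, 0.5800), p(Y) = (0.3400, 0.6600).
I(X;Y) = Σ p(x,y)·ln[p(x,y)/(p(x)p(y))].
  (r,α): 0.25·ln(2.1626) = 0.1928
  (r,β): 0.09·ln(0.4011) = -0.0822
  (s,α): 0.03·ln(1.1029) = 0.0029
  (s,β): 0.05·ln(0.9470) = -0.0027
  (t,α): 0.06·ln(0.3043) = -0.0714
  (t,β): 0.52·ln(1.3584) = 0.1593
Sum = 0.199 nats.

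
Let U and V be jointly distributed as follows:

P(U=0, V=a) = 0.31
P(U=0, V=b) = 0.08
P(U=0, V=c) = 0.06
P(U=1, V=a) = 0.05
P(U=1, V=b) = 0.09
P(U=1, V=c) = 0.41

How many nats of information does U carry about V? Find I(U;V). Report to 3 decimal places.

Marginals: p(U) = (0.4500, 0.5500), p(V) = (0.3600, 0.1700, 0.4700).
I(U;V) = H(U) + H(V) − H(U,V).
H(U) = 0.6881, H(V) = 1.0239, H(U,V) = 1.4660.
I(U;V) = 0.6881 + 1.0239 − 1.4660 = 0.246 nats.

0.246 nats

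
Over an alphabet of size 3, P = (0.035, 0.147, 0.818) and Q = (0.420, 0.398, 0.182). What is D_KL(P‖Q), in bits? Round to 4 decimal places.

1.4369 bits

D(P‖Q) = Σ p·log₂(p/q).
  0.035·log₂(0.035/0.420) = -0.12547
  0.147·log₂(0.147/0.398) = -0.21123
  0.818·log₂(0.818/0.182) = 1.77356
D(P‖Q) = 1.4369 bits.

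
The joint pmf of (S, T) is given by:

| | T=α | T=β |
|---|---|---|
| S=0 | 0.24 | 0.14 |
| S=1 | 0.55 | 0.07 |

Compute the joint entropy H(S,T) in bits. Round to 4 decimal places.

1.6342 bits

H(S,T) = −Σ p(x,y)·log₂ p(x,y) over all 4 cells.
  cell (0,α): −0.24·log₂0.24 = 0.49413
  cell (0,β): −0.14·log₂0.14 = 0.39711
  cell (1,α): −0.55·log₂0.55 = 0.47437
  cell (1,β): −0.07·log₂0.07 = 0.26856
Sum = 1.6342 bits.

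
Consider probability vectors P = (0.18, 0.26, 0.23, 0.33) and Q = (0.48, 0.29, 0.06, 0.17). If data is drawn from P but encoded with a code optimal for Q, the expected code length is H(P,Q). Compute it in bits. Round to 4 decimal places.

H(P,Q) = −Σ p·log₂ q.
  −0.18·log₂(0.48) = 0.19060
  −0.26·log₂(0.29) = 0.46433
  −0.23·log₂(0.06) = 0.93355
  −0.33·log₂(0.17) = 0.84361
H(P,Q) = 2.4321 bits.

2.4321 bits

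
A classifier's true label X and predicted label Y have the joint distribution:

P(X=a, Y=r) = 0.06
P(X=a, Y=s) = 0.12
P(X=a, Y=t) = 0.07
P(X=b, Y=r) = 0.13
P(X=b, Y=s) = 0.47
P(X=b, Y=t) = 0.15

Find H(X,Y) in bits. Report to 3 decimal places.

2.184 bits

H(X,Y) = −Σ p(x,y)·log₂ p(x,y) over all 6 cells.
  cell (a,r): −0.06·log₂0.06 = 0.2435
  cell (a,s): −0.12·log₂0.12 = 0.3671
  cell (a,t): −0.07·log₂0.07 = 0.2686
  cell (b,r): −0.13·log₂0.13 = 0.3826
  cell (b,s): −0.47·log₂0.47 = 0.5120
  cell (b,t): −0.15·log₂0.15 = 0.4105
Sum = 2.184 bits.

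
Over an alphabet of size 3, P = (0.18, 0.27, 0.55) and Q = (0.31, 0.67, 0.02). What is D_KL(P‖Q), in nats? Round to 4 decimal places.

1.4796 nats

D(P‖Q) = Σ p·ln(p/q).
  0.18·ln(0.18/0.31) = -0.09785
  0.27·ln(0.27/0.67) = -0.24539
  0.55·ln(0.55/0.02) = 1.82280
D(P‖Q) = 1.4796 nats.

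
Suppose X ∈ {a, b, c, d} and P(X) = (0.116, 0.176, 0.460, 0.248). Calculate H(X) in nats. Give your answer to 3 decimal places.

1.259 nats

H(X) = −Σ p·ln p.
  −(0.116)·ln(0.116) = 0.2499
  −(0.176)·ln(0.176) = 0.3058
  −(0.460)·ln(0.460) = 0.3572
  −(0.248)·ln(0.248) = 0.3458
Sum: 0.2499 + 0.3058 + 0.3572 + 0.3458 = 1.259 nats.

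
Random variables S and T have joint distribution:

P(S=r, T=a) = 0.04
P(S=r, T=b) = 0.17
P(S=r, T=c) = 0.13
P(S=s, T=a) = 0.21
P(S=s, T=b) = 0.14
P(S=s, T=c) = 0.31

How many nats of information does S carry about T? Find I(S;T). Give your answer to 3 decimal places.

0.051 nats

Marginals: p(S) = (0.3400, 0.6600), p(T) = (0.2500, 0.3100, 0.4400).
I(S;T) = H(S) + H(T) − H(S,T).
H(S) = 0.6410, H(T) = 1.0709, H(S,T) = 1.6613.
I(S;T) = 0.6410 + 1.0709 − 1.6613 = 0.051 nats.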